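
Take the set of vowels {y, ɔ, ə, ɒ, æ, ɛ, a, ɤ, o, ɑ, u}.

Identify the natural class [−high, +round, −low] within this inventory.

The [−high] segments are /ɔ, ə, ɒ, æ, ɛ, a, ɤ, o, ɑ/.
Of those, [+round] gives /ɔ, ɒ, o/.
Then [−low] leaves /ɔ, o/.

ɔ, o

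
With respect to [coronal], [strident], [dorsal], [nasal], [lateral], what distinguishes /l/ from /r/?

/l/ is the alveolar lateral approximant and /r/ is the alveolar trill. Both are [+coronal], [-strident], [-dorsal], [-nasal]. /l/ is [+lateral] while /r/ is [-lateral], so the distinguishing feature is [lateral].

[lateral]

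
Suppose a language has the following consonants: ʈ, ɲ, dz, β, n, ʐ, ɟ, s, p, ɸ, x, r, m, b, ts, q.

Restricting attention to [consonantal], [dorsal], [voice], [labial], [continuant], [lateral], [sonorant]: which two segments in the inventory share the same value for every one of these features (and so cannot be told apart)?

ts, ʈ

On the given features, /ts/ and /ʈ/ have an identical profile: [+consonantal], [−dorsal], [−voice], [−labial], [−continuant], [−lateral], [−sonorant]. No other two segments in the inventory coincide on all 7 features. (They do differ in [strident], [delayed release] and [anterior], which are not among the given features.)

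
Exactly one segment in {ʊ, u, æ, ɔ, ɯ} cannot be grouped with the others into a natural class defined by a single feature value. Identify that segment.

/u, ʊ, ɔ, ɯ/ are all [+back], but /æ/ (low front unrounded vowel) is [-back]. No other single segment can be removed to leave a set sharing one feature value that the removed segment lacks, so /æ/ is the odd one out.

æ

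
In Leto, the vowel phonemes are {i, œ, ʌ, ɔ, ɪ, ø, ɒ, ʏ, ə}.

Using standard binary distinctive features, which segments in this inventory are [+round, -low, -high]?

œ, ɔ, ø

The [+round] segments are /œ, ɔ, ø, ɒ, ʏ/.
Intersecting with [-low] gives /œ, ɔ, ø, ʏ/.
Then [-high] leaves /œ, ɔ, ø/.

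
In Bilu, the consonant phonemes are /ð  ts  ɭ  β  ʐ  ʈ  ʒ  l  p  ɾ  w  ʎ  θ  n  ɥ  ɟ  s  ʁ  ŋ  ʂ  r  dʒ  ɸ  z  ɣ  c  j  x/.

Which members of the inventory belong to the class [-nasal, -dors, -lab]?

ð, ts, ɭ, ʐ, ʈ, ʒ, l, ɾ, θ, s, ʂ, r, dʒ, z

Eliminate segments failing any feature: /β, p, ɸ/ are [+labial]; /w, ʎ, ɥ, ɟ, ʁ, ɣ, c, j, x/ are [+dorsal]; /n, ŋ/ are [+nasal]. The remaining /ð, ts, ɭ, ʐ, ʈ, ʒ, l, ɾ, θ, s, ʂ, r, dʒ, z/ satisfy [-nasal], [-dorsal], [-labial].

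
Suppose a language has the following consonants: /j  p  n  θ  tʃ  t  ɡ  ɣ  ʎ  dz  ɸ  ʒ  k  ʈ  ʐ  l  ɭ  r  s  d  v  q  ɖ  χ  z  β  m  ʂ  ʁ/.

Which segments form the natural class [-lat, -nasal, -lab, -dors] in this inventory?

The [-lateral] segments are /j, p, n, θ, tʃ, t, ɡ, ɣ, dz, ɸ, ʒ, k, ʈ, ʐ, r, s, d, v, q, ɖ, χ, z, β, m, ʂ, ʁ/.
Intersecting with [-nasal] gives /j, p, θ, tʃ, t, ɡ, ɣ, dz, ɸ, ʒ, k, ʈ, ʐ, r, s, d, v, q, ɖ, χ, z, β, ʂ, ʁ/.
Within that set, [-labial] gives /j, θ, tʃ, t, ɡ, ɣ, dz, ʒ, k, ʈ, ʐ, r, s, d, q, ɖ, χ, z, ʂ, ʁ/.
Of those, [-dorsal] leaves /θ, tʃ, t, dz, ʒ, ʈ, ʐ, r, s, d, ɖ, z, ʂ/.

θ, tʃ, t, dz, ʒ, ʈ, ʐ, r, s, d, ɖ, z, ʂ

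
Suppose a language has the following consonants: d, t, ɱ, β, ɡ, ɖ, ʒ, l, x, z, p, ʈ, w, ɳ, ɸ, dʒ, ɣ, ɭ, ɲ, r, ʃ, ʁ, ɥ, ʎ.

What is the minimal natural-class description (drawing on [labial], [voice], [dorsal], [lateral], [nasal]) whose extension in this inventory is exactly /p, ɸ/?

The class [-voice], [+labial] has exactly /p, ɸ/ as its extension in this inventory. No smaller conjunction from the listed features achieves this: [+labial] alone would also admit /ɱ, β, w, ɥ/; [-voice] alone would also admit /t, x, ʈ, ʃ/; and checking the remaining single features turns up none with this extension.

[-voice, +labial]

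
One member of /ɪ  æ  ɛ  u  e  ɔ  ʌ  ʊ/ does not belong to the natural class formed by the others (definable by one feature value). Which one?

[low] groups all but one: /ɛ, ʊ, ʌ, e, ɔ, u, ɪ/ share [−low] while /æ/ (low front unrounded vowel) alone is [+low]. Removing any other segment would not leave a single-feature class that excludes it.

æ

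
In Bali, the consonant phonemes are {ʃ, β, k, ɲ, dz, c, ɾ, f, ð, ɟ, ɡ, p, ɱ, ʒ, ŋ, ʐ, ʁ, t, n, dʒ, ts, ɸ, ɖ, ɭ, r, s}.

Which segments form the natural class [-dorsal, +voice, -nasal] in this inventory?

β, dz, ɾ, ð, ʒ, ʐ, dʒ, ɖ, ɭ, r

First, the [-dorsal] segments are /ʃ, β, dz, ɾ, f, ð, p, ɱ, ʒ, ʐ, t, n, dʒ, ts, ɸ, ɖ, ɭ, r, s/.
Of those, [+voice] gives /β, dz, ɾ, ð, ɱ, ʒ, ʐ, n, dʒ, ɖ, ɭ, r/.
Intersecting with [-nasal] leaves /β, dz, ɾ, ð, ʒ, ʐ, dʒ, ɖ, ɭ, r/.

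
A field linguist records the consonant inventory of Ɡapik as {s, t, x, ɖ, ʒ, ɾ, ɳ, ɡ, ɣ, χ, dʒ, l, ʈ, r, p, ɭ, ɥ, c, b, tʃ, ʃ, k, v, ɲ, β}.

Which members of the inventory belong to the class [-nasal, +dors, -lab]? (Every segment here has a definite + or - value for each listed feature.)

First, the [-nasal] segments are /s, t, x, ɖ, ʒ, ɾ, ɡ, ɣ, χ, dʒ, l, ʈ, r, p, ɭ, ɥ, c, b, tʃ, ʃ, k, v, β/.
Within that set, [+dorsal] gives /x, ɡ, ɣ, χ, ɥ, c, k/.
Then [-labial] leaves /x, ɡ, ɣ, χ, c, k/.

x, ɡ, ɣ, χ, c, k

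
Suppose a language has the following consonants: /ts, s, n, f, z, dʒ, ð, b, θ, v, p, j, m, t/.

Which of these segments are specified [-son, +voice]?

Among the inventory, the [-sonorant] segments are /ts, s, f, z, dʒ, ð, b, θ, v, p, t/.
Within that set, [+voice] leaves /z, dʒ, ð, b, v/.

z, dʒ, ð, b, v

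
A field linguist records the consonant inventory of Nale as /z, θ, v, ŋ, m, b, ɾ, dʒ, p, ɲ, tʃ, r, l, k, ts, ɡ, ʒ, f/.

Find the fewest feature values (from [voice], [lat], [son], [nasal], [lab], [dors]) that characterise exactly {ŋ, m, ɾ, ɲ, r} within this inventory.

[+son, −lat]

The class [+sonorant], [−lateral] has exactly /ŋ, m, ɾ, ɲ, r/ as its extension in this inventory. No smaller conjunction from the listed features achieves this: [−lateral] alone would also admit /z, θ, v, b, …/; [+sonorant] alone would also admit /l/; and checking the remaining single features turns up none with this extension.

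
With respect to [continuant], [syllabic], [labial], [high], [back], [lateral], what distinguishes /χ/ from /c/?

[continuant], [high], [back]

The two segments share [-syllabic], [-labial], [-lateral]. The only features from the list on which they differ: /χ/ is [+continuant] while /c/ is [-continuant]; /χ/ is [-high] while /c/ is [+high]; /χ/ is [+back] while /c/ is [-back].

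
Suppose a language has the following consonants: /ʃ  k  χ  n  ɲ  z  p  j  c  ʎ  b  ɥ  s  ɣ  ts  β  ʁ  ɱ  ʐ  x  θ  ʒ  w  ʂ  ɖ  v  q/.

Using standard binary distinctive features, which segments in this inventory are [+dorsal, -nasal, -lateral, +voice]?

j, ɥ, ɣ, ʁ, w

First, the [+dorsal] segments are /k, χ, ɲ, j, c, ʎ, ɥ, ɣ, ʁ, x, w, q/.
Of those, [-nasal] gives /k, χ, j, c, ʎ, ɥ, ɣ, ʁ, x, w, q/.
Then [-lateral] gives /k, χ, j, c, ɥ, ɣ, ʁ, x, w, q/.
Among these, [+voice] leaves /j, ɥ, ɣ, ʁ, w/.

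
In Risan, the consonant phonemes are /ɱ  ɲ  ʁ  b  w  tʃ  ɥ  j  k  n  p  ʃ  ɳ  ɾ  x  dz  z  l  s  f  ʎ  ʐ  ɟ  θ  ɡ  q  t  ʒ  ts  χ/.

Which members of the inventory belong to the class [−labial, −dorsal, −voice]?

Eliminate segments failing any feature: /ɱ, b, w, ɥ, p, f/ are [+labial]; /ɲ, ʁ, j, k, x, ʎ, ɟ, ɡ, q, χ/ are [+dorsal]; /n, ɳ, ɾ, dz, z, l, ʐ, ʒ/ are [+voice]. The remaining /tʃ, ʃ, s, θ, t, ts/ satisfy [−labial], [−dorsal], [−voice].

tʃ, ʃ, s, θ, t, ts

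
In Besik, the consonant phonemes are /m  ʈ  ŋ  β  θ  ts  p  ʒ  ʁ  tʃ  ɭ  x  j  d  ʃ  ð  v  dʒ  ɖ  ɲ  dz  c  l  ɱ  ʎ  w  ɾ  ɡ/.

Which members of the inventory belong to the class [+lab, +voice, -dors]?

m, β, v, ɱ

Eliminate segments failing any feature: /ʈ, ŋ, θ, ts, ʒ, ʁ, tʃ, ɭ, x, j, d, ʃ, ð, dʒ, ɖ, ɲ, dz, c, l, ʎ, ɾ, ɡ/ are [-labial]; /p/ is [-voice]; /w/ is [+dorsal]. The remaining /m, β, v, ɱ/ satisfy [+labial], [+voice], [-dorsal].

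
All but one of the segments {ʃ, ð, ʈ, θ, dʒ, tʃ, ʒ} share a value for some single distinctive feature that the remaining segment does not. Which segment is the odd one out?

The remaining segments after removing /ʈ/ share [+distributed]; /ʈ/ (voiceless retroflex stop) is [-distributed]. For every other candidate removal, the leftover set fails to share any single feature value that the removed segment lacks.

ʈ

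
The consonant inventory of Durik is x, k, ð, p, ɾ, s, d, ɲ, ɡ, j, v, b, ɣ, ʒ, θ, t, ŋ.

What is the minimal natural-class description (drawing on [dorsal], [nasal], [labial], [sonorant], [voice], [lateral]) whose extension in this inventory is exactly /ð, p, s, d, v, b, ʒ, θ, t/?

Every target segment is [−sonorant], [−dorsal]; each remaining inventory member fails at least one of these. Each conjunct is needed — [−dorsal] alone would also admit /ɾ/; [−sonorant] alone would also admit /x, k, ɡ, ɣ/ — and no other single listed feature has exactly this extension, so two is the minimum.

[−sonorant, −dorsal]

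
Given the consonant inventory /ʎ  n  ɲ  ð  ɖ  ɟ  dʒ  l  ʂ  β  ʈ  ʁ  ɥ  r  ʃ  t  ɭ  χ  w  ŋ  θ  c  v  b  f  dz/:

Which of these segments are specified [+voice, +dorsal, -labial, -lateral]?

ɲ, ɟ, ʁ, ŋ

Among the inventory, the [+voice] segments are /ʎ, n, ɲ, ð, ɖ, ɟ, dʒ, l, β, ʁ, ɥ, r, ɭ, w, ŋ, v, b, dz/.
Of those, [+dorsal] gives /ʎ, ɲ, ɟ, ʁ, ɥ, w, ŋ/.
Among these, [-labial] gives /ʎ, ɲ, ɟ, ʁ, ŋ/.
Among these, [-lateral] leaves /ɲ, ɟ, ʁ, ŋ/.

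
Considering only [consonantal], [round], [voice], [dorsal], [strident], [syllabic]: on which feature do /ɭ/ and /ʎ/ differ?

/ɭ/ is the retroflex lateral approximant and /ʎ/ is the palatal lateral approximant. Both are [+consonantal], [−round], [+voice], [−strident], [−syllabic]. /ɭ/ is [−dorsal] while /ʎ/ is [+dorsal], so the distinguishing feature is [dorsal].

[dorsal]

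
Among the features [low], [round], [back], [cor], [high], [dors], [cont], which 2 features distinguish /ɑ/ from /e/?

The two segments share [−round], [−coronal], [−high], [+dorsal], [+continuant]. The only features from the list on which they differ: /ɑ/ is [+low] while /e/ is [−low]; /ɑ/ is [+back] while /e/ is [−back].

[low], [back]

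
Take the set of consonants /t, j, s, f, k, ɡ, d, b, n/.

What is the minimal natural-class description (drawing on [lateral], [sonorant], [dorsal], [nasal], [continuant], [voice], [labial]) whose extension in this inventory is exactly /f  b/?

[+labial]

/f, b/ are exactly the [+labial] segments in the inventory, so a single feature suffices.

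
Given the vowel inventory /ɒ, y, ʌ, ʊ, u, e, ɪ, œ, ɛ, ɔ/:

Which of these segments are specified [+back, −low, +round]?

ʊ, u, ɔ

The [+back] segments are /ɒ, ʌ, ʊ, u, ɔ/.
Intersecting with [−low] gives /ʌ, ʊ, u, ɔ/.
Then [+round] leaves /ʊ, u, ɔ/.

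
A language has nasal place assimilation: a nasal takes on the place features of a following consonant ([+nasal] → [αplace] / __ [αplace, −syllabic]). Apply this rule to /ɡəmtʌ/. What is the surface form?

The only nasal preceding a consonant is /m/ before /t/. /t/ is [+coronal], so /m/ → /n/, giving [ɡəntʌ].

[ɡəntʌ]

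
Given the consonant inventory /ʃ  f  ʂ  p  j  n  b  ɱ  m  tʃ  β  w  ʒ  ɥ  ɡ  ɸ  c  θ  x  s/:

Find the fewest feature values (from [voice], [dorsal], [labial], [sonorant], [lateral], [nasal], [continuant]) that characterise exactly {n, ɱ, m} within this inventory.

Every target segment is [+nasal] and no other inventory member is, so one feature is enough.

[+nasal]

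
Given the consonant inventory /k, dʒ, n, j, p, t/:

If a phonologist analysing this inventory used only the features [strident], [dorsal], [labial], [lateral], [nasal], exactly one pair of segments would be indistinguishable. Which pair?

On the given features, /j/ and /k/ have an identical profile: [−strident], [+dorsal], [−labial], [−lateral], [−nasal]. No other two segments in the inventory coincide on all 5 features. (They do differ in [sonorant], [voice], [continuant] and [back], which are not among the given features.)

j, k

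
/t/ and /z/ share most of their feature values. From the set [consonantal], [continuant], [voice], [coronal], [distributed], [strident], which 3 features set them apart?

The two segments share [+consonantal], [+coronal], [-distributed]. The only features from the list on which they differ: /t/ is [-voice] while /z/ is [+voice]; /t/ is [-continuant] while /z/ is [+continuant]; /t/ is [-strident] while /z/ is [+strident].

[voice], [continuant], [strident]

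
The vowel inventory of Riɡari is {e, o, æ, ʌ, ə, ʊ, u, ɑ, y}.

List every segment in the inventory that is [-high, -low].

e, o, ʌ, ə

Eliminate segments failing any feature: /æ, ɑ/ are [+low]; /ʊ, u, y/ are [+high]. The remaining /e, o, ʌ, ə/ satisfy [-high], [-low].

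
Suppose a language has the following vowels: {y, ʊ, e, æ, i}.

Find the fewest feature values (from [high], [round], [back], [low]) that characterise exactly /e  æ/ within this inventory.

[-high]

/e, æ/ are exactly the [-high] segments in the inventory, so a single feature suffices.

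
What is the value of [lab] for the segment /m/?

[+labial]

/m/ is the bilabial nasal. The feature [labial] marks segments articulated with one or both lips; /m/ has this property, so it is [+labial].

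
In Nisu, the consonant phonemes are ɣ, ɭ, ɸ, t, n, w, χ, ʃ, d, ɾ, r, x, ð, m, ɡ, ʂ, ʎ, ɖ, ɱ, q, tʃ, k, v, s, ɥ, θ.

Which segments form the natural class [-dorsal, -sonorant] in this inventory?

ɸ, t, ʃ, d, ð, ʂ, ɖ, tʃ, v, s, θ

First, the [-dorsal] segments are /ɭ, ɸ, t, n, ʃ, d, ɾ, r, ð, m, ʂ, ɖ, ɱ, tʃ, v, s, θ/.
Then [-sonorant] leaves /ɸ, t, ʃ, d, ð, ʂ, ɖ, tʃ, v, s, θ/.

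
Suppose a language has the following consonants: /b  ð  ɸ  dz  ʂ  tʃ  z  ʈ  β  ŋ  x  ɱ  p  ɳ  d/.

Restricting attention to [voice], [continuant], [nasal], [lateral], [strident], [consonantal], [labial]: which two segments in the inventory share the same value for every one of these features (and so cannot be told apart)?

/ɳ/ (retroflex nasal) and /ŋ/ (velar nasal) are both [+voice], [−continuant], [+nasal], [−lateral], [−strident], [+consonantal], [−labial], so none of the listed features separates them. (They do differ in [coronal] and [dorsal], which are not among the given features.) Every other pair in the inventory differs on at least one listed feature.

ɳ, ŋ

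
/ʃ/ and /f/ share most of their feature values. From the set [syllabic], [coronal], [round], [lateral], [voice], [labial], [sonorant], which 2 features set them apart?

/ʃ/ (voiceless postalveolar fricative) and /f/ (voiceless labiodental fricative) agree on [−syllabic], [−round], [−lateral], [−voice], [−sonorant]. They differ on [labial] (/ʃ/ [−], /f/ [+]), [coronal] (/ʃ/ [+], /f/ [−]).

[labial], [coronal]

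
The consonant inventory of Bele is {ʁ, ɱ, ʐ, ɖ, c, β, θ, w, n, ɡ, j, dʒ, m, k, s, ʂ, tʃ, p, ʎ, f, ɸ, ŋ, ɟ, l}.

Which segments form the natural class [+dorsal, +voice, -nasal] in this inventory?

ʁ, w, ɡ, j, ʎ, ɟ

Checking each segment against [+dorsal], [+voice], [-nasal]: /ʁ/ (voiced uvular fricative), /w/ (labial-velar glide), /ɡ/ (voiced velar stop), /j/ (palatal glide), /ʎ/ (palatal lateral approximant), /ɟ/ (voiced palatal stop) satisfy every feature; every other segment in the inventory fails at least one.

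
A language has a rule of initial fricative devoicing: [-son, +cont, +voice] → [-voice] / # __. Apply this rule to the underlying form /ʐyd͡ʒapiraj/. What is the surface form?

/ʐ/ satisfies [-son, +cont, +voice] and sits in # __. The [-voice] counterpart of the voiced retroflex fricative is /ʂ/. Other segments in /ʐyd͡ʒapiraj/ either fail the structural description or are not in the environment, so the surface form is [ʂyd͡ʒapiraj].

[ʂyd͡ʒapiraj]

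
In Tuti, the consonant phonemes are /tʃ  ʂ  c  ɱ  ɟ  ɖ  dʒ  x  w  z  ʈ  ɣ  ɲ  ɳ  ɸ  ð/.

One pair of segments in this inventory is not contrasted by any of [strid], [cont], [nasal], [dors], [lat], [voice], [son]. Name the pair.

ɱ, ɳ

/ɱ/ (labiodental nasal) and /ɳ/ (retroflex nasal) are both [−strident], [−continuant], [+nasal], [−dorsal], [−lateral], [+voice], [+sonorant], so none of the listed features separates them. (They do differ in [labial] and [coronal], which are not among the given features.) Every other pair in the inventory differs on at least one listed feature.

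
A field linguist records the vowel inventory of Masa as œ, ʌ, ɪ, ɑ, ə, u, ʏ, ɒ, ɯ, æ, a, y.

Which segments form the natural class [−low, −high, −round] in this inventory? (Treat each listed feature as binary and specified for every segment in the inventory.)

ʌ, ə

The [−low] segments are /œ, ʌ, ɪ, ə, u, ʏ, ɯ, y/.
Intersecting with [−high] gives /œ, ʌ, ə/.
Intersecting with [−round] leaves /ʌ, ə/.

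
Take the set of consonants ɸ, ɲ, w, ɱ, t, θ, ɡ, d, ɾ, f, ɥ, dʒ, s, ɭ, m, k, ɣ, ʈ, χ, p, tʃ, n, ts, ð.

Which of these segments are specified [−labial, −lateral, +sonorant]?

ɲ, ɾ, n

Among the inventory, the [−labial] segments are /ɲ, t, θ, ɡ, d, ɾ, dʒ, s, ɭ, k, ɣ, ʈ, χ, tʃ, n, ts, ð/.
Among these, [−lateral] gives /ɲ, t, θ, ɡ, d, ɾ, dʒ, s, k, ɣ, ʈ, χ, tʃ, n, ts, ð/.
Of those, [+sonorant] leaves /ɲ, ɾ, n/.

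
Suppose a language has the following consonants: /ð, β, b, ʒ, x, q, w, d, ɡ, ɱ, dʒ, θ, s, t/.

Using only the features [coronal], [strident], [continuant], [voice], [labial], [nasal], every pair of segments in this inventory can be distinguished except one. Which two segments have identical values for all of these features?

w, β

On the given features, /w/ and /β/ have an identical profile: [−coronal], [−strident], [+continuant], [+voice], [+labial], [−nasal]. No other two segments in the inventory coincide on all 6 features. (They do differ in [sonorant], [round] and [dorsal], which are not among the given features.)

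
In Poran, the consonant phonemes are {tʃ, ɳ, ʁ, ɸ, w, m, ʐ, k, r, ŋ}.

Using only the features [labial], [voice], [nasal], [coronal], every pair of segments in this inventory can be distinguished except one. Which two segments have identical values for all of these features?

On the given features, /r/ and /ʐ/ have an identical profile: [−labial], [+voice], [−nasal], [+coronal]. No other two segments in the inventory coincide on all 4 features. (They do differ in [sonorant], [strident] and [anterior], which are not among the given features.)

r, ʐ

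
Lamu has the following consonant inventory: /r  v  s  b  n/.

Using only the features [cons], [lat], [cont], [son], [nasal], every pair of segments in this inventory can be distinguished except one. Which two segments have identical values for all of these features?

/s/ (voiceless alveolar fricative) and /v/ (voiced labiodental fricative) are both [+consonantal], [−lateral], [+continuant], [−sonorant], [−nasal], so none of the listed features separates them. (They do differ in [voice], [labial] and [coronal], which are not among the given features.) Every other pair in the inventory differs on at least one listed feature.

s, v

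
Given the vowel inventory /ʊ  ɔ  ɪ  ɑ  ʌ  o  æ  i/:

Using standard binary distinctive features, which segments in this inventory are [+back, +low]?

ɑ

The [+back] segments are /ʊ, ɔ, ɑ, ʌ, o/.
Of those, [+low] leaves /ɑ/.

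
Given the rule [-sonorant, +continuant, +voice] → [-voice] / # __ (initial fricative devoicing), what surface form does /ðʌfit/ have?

[θʌfit]

Only the initial segment /ð/ is both word-initial and matches the structural description. It is a voiced dental fricative, so [-sonorant, +continuant, +voice] holds; changing it to [-voice] with all other features held fixed yields /θ/ (voiceless dental fricative). No other segment meets both the structural description and the environment, so the output is [θʌfit].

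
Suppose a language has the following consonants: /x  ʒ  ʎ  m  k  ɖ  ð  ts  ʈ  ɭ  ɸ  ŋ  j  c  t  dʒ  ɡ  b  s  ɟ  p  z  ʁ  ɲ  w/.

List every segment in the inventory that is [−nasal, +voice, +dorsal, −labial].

Among the inventory, the [−nasal] segments are /x, ʒ, ʎ, k, ɖ, ð, ts, ʈ, ɭ, ɸ, j, c, t, dʒ, ɡ, b, s, ɟ, p, z, ʁ, w/.
Among these, [+voice] gives /ʒ, ʎ, ɖ, ð, ɭ, j, dʒ, ɡ, b, ɟ, z, ʁ, w/.
Within that set, [+dorsal] gives /ʎ, j, ɡ, ɟ, ʁ, w/.
Of those, [−labial] leaves /ʎ, j, ɡ, ɟ, ʁ/.

ʎ, j, ɡ, ɟ, ʁ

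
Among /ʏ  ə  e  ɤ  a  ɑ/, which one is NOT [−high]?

ʏ

/ə, ɤ, a, e, ɑ/ are all [−high]; /ʏ/ (high front rounded lax vowel) is [+high].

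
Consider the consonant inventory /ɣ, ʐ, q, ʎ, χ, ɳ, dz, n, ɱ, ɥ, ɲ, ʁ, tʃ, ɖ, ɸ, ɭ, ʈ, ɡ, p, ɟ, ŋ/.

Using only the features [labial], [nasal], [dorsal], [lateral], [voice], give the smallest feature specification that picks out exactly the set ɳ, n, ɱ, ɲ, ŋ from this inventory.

[+nasal]

The target set is precisely the extension of [+nasal] in this inventory.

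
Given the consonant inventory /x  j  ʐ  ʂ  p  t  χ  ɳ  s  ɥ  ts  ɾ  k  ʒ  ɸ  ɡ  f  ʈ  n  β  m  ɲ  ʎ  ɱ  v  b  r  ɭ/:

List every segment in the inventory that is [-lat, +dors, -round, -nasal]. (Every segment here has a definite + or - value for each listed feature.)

The [-lateral] segments are /x, j, ʐ, ʂ, p, t, χ, ɳ, s, ɥ, ts, ɾ, k, ʒ, ɸ, ɡ, f, ʈ, n, β, m, ɲ, ɱ, v, b, r/.
Then [+dorsal] gives /x, j, χ, ɥ, k, ɡ, ɲ/.
Intersecting with [-round] gives /x, j, χ, k, ɡ, ɲ/.
Within that set, [-nasal] leaves /x, j, χ, k, ɡ/.

x, j, χ, k, ɡ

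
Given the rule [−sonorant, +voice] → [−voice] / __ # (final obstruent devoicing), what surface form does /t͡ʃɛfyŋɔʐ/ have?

Only the final segment /ʐ/ is both word-final and matches the structural description. It is a voiced retroflex fricative, so [−sonorant, +voice] holds; changing it to [−voice] with all other features held fixed yields /ʂ/ (voiceless retroflex fricative). No other segment meets both the structural description and the environment, so the output is [t͡ʃɛfyŋɔʂ].

[t͡ʃɛfyŋɔʂ]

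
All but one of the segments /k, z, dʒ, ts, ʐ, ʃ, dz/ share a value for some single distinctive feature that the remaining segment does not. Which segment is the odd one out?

k

/dʒ, ʃ, ts, ʐ, z, dz/ are all [+strident], but /k/ (voiceless velar stop) is [−strident]. No other single segment can be removed to leave a set sharing one feature value that the removed segment lacks, so /k/ is the odd one out.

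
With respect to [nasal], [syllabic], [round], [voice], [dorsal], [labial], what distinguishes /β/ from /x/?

The two segments share [−nasal], [−syllabic], [−round]. The only features from the list on which they differ: /β/ is [+voice] while /x/ is [−voice]; /β/ is [+labial] while /x/ is [−labial]; /β/ is [−dorsal] while /x/ is [+dorsal].

[voice], [labial], [dorsal]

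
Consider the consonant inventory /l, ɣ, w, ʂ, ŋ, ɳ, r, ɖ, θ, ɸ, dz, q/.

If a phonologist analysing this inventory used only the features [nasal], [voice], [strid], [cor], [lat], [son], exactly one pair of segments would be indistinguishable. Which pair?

/q/ (voiceless uvular stop) and /ɸ/ (voiceless bilabial fricative) are both [−nasal], [−voice], [−strident], [−coronal], [−lateral], [−sonorant], so none of the listed features separates them. (They do differ in [continuant], [labial] and [dorsal], which are not among the given features.) Every other pair in the inventory differs on at least one listed feature.

q, ɸ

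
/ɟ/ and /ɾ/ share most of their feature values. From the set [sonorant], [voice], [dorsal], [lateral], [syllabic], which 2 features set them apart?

/ɟ/ (voiced palatal stop) and /ɾ/ (alveolar tap) agree on [+voice], [−lateral], [−syllabic]. They differ on [sonorant] (/ɟ/ [−], /ɾ/ [+]), [dorsal] (/ɟ/ [+], /ɾ/ [−]).

[sonorant], [dorsal]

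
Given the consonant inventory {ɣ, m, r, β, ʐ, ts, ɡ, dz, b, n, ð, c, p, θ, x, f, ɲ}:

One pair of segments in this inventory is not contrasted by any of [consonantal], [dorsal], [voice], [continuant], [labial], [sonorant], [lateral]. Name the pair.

ʐ, ð

Both /ʐ/ and /ð/ are [+consonantal], [−dorsal], [+voice], [+continuant], [−labial], [−sonorant], [−lateral]. Since the list omits [strident], [anterior] and [distributed] — which do distinguish the voiced retroflex fricative from the voiced dental fricative — this pair collapses; all other pairs remain distinct.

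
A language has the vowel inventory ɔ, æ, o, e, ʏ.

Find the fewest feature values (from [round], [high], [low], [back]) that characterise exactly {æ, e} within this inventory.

/æ, e/ are exactly the [−round] segments in the inventory, so a single feature suffices.

[−round]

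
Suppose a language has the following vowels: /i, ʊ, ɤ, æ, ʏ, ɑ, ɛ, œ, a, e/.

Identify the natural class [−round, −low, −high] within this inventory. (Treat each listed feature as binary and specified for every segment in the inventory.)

Eliminate segments failing any feature: /i/ is [+high]; /ʊ, ʏ, œ/ are [+round]; /æ, ɑ, a/ are [+low]. The remaining /ɤ, ɛ, e/ satisfy [−round], [−low], [−high].

ɤ, ɛ, e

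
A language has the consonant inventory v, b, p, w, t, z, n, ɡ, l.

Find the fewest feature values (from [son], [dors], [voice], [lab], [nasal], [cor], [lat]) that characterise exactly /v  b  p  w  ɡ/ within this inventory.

/v, b, p, w, ɡ/ are exactly the [−coronal] segments in the inventory, so a single feature suffices.

[−cor]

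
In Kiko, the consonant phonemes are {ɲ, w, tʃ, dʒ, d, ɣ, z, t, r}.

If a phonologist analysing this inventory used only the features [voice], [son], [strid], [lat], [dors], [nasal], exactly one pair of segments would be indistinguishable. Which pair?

dʒ, z

/dʒ/ (voiced postalveolar affricate) and /z/ (voiced alveolar fricative) are both [+voice], [-sonorant], [+strident], [-lateral], [-dorsal], [-nasal], so none of the listed features separates them. (They do differ in [continuant], [anterior] and [distributed], which are not among the given features.) Every other pair in the inventory differs on at least one listed feature.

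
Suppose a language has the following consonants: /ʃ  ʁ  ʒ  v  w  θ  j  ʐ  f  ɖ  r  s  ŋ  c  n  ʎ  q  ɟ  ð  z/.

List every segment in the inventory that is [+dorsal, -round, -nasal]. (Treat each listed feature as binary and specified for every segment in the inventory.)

Among the inventory, the [+dorsal] segments are /ʁ, w, j, ŋ, c, ʎ, q, ɟ/.
Among these, [-round] gives /ʁ, j, ŋ, c, ʎ, q, ɟ/.
Then [-nasal] leaves /ʁ, j, c, ʎ, q, ɟ/.

ʁ, j, c, ʎ, q, ɟ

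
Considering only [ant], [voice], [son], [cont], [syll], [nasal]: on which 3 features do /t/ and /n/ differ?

[sonorant], [voice], [nasal]

The two segments share [+anterior], [−continuant], [−syllabic]. The only features from the list on which they differ: /t/ is [−sonorant] while /n/ is [+sonorant]; /t/ is [−voice] while /n/ is [+voice]; /t/ is [−nasal] while /n/ is [+nasal].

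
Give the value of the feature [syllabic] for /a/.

[+syllabic]

As the low unrounded vowel, /a/ is [+syllabic].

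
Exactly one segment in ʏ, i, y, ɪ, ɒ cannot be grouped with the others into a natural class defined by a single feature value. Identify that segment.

ɒ

The remaining segments after removing /ɒ/ share [−back]; /ɒ/ (low back rounded vowel) is [+back]. For every other candidate removal, the leftover set fails to share any single feature value that the removed segment lacks.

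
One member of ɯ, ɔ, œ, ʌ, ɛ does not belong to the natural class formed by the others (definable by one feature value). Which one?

[tense] (equivalently [high]) groups all but one: /ɔ, œ, ʌ, ɛ/ share [−tense] while /ɯ/ (high back unrounded vowel) alone is [+tense]. Removing any other segment would not leave a single-feature class that excludes it.

ɯ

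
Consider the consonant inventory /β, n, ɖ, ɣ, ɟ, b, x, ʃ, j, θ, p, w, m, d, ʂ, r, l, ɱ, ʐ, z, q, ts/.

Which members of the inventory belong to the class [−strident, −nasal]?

The [−strident] segments are /β, n, ɖ, ɣ, ɟ, b, x, j, θ, p, w, m, d, r, l, ɱ, q/.
Then [−nasal] leaves /β, ɖ, ɣ, ɟ, b, x, j, θ, p, w, d, r, l, q/.

β, ɖ, ɣ, ɟ, b, x, j, θ, p, w, d, r, l, q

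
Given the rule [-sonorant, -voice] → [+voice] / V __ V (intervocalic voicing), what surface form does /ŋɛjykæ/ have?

[ŋɛjyɡæ]

Only /k/ occurs between two vowels (/y/ __ /æ/) and matches the structural description. It is a voiceless velar stop, so [-sonorant, -voice] holds; changing it to [+voice] with all other features held fixed yields /ɡ/ (voiced velar stop). No other segment meets both the structural description and the environment, so the output is [ŋɛjyɡæ].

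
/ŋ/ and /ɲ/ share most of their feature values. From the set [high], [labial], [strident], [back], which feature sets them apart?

The two segments share [+high], [−labial], [−strident]. The only feature from the list on which they differ: /ŋ/ is [+back] while /ɲ/ is [−back].

[back]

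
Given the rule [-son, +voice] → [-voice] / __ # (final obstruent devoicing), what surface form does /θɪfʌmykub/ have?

/b/ satisfies [-son, +voice] and sits in __ #. The [-voice] counterpart of the voiced bilabial stop is /p/. Other segments in /θɪfʌmykub/ either fail the structural description or are not in the environment, so the surface form is [θɪfʌmykup].

[θɪfʌmykup]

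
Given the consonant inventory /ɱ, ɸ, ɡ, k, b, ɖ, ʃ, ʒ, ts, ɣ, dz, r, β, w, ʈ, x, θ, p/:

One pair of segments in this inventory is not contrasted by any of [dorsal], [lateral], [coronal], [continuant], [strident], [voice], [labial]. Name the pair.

ɱ, b

On the given features, /ɱ/ and /b/ have an identical profile: [-dorsal], [-lateral], [-coronal], [-continuant], [-strident], [+voice], [+labial]. No other two segments in the inventory coincide on all 7 features. (They do differ in [sonorant] and [nasal], which are not among the given features.)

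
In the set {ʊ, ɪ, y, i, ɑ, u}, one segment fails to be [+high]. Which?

/ɑ/ is the low back unrounded vowel, which is [−high]; the rest — /u, ɪ, y, i, ʊ/ — are [+high].

ɑ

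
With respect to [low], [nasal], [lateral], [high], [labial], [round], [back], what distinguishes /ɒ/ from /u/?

The two segments share [-nasal], [-lateral], [+labial], [+round], [+back]. The only features from the list on which they differ: /ɒ/ is [-high] while /u/ is [+high]; /ɒ/ is [+low] while /u/ is [-low].

[high], [low]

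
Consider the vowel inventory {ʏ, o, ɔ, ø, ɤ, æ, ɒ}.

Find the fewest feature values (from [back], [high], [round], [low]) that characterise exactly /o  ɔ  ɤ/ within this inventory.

Every target segment is [-low], [+back]; each remaining inventory member fails at least one of these. Each conjunct is needed — [+back] alone would also admit /ɒ/; [-low] alone would also admit /ʏ, ø/ — and no other single listed feature has exactly this extension, so two is the minimum.

[-low, +back]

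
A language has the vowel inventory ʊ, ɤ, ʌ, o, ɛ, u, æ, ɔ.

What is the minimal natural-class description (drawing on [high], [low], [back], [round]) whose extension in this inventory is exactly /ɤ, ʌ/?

The class [+back], [−round] has exactly /ɤ, ʌ/ as its extension in this inventory. No smaller conjunction from the listed features achieves this: [−round] alone would also admit /ɛ, æ/; [+back] alone would also admit /ʊ, o, u, ɔ/; and checking the remaining single features turns up none with this extension.

[+back, −round]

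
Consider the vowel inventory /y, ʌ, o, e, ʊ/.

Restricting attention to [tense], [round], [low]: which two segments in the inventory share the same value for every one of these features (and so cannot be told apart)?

y, o

On the given features, /y/ and /o/ have an identical profile: [+tense], [+round], [−low]. No other two segments in the inventory coincide on all 3 features. (They do differ in [high] and [back], which are not among the given features.)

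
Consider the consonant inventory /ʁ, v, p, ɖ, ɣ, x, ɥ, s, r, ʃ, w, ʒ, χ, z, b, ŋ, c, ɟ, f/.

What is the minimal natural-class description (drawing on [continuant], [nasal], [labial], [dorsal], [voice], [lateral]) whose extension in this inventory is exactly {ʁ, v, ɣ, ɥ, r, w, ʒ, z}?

The class [+voice], [+continuant] has exactly /ʁ, v, ɣ, ɥ, r, w, ʒ, z/ as its extension in this inventory. No smaller conjunction from the listed features achieves this: [+continuant] alone would also admit /x, s, ʃ, χ, …/; [+voice] alone would also admit /ɖ, b, ŋ, ɟ/; and checking the remaining single features turns up none with this extension.

[+voice, +continuant]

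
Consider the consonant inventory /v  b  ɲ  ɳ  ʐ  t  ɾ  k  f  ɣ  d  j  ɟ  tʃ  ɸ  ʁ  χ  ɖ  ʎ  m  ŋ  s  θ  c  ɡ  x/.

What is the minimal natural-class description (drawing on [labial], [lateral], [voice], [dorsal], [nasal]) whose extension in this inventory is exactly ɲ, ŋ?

[+nasal, +dorsal]

/ɲ, ŋ/ are all [+nasal], [+dorsal], and no other segment in the inventory matches both values. Dropping any one of them over-generates: [+dorsal] alone would also admit /k, ɣ, j, ɟ, …/; [+nasal] alone would also admit /ɳ, m/. No other single listed feature picks out exactly this set either, so fewer than two features will not do.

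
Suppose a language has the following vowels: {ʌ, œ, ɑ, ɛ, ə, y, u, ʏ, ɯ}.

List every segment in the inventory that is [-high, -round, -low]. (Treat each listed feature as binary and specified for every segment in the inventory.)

First, the [-high] segments are /ʌ, œ, ɑ, ɛ, ə/.
Among these, [-round] gives /ʌ, ɑ, ɛ, ə/.
Within that set, [-low] leaves /ʌ, ɛ, ə/.

ʌ, ɛ, ə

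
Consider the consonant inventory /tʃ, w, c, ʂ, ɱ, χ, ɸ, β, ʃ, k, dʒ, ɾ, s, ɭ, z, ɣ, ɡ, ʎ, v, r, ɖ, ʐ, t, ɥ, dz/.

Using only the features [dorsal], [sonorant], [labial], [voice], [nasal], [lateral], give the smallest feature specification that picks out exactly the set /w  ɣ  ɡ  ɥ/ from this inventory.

[+voice, -lateral, +dorsal]

The class [+voice], [-lateral], [+dorsal] has exactly /w, ɣ, ɡ, ɥ/ as its extension in this inventory. No smaller conjunction from the listed features achieves this: [-lateral, +dorsal] alone would also admit /c, χ, k/; [+voice, +dorsal] alone would also admit /ʎ/; [+voice, -lateral] alone would also admit /ɱ, β, dʒ, ɾ, …/; and checking the remaining two-feature bundles turns up none with this extension.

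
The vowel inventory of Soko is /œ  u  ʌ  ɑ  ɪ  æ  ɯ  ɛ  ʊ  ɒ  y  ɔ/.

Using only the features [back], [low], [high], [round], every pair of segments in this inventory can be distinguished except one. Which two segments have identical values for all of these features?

ʊ, u

Both /ʊ/ and /u/ are [+back], [-low], [+high], [+round]. Since the list omits [tense] — which does distinguish the high back rounded lax vowel from the high back rounded tense vowel — this pair collapses; all other pairs remain distinct.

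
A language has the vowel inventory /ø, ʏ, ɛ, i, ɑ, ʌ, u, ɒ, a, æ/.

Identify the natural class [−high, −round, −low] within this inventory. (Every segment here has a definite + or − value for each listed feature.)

Checking each segment against [−high], [−round], [−low]: /ɛ/ (mid front unrounded lax vowel), /ʌ/ (mid back unrounded lax vowel) satisfy every feature; every other segment in the inventory fails at least one.

ɛ, ʌ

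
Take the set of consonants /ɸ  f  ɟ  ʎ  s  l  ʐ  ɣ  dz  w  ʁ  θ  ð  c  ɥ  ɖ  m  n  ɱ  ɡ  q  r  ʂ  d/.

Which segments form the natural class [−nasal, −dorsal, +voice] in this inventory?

l, ʐ, dz, ð, ɖ, r, d

Checking each segment against [−nasal], [−dorsal], [+voice]: /l/ (alveolar lateral approximant), /ʐ/ (voiced retroflex fricative), /dz/ (voiced alveolar affricate), /ð/ (voiced dental fricative), /ɖ/ (voiced retroflex stop), /r/ (alveolar trill), among others, satisfy every feature; every other segment in the inventory fails at least one.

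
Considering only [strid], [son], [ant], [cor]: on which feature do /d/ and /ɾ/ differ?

/d/ is the voiced alveolar stop and /ɾ/ is the alveolar tap. Both are [−strident], [+anterior], [+coronal]. /d/ is [−sonorant] while /ɾ/ is [+sonorant], so the distinguishing feature is [sonorant].

[sonorant]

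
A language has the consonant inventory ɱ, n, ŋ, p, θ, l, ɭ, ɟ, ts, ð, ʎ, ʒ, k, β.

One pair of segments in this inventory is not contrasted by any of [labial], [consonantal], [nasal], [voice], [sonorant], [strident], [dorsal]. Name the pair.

ɭ, l

On the given features, /ɭ/ and /l/ have an identical profile: [-labial], [+consonantal], [-nasal], [+voice], [+sonorant], [-strident], [-dorsal]. No other two segments in the inventory coincide on all 7 features. (They do differ in [anterior], which is not among the given features.)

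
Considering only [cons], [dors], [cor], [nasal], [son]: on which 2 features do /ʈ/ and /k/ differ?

The two segments share [+consonantal], [−nasal], [−sonorant]. The only features from the list on which they differ: /ʈ/ is [+coronal] while /k/ is [−coronal]; /ʈ/ is [−dorsal] while /k/ is [+dorsal].

[coronal], [dorsal]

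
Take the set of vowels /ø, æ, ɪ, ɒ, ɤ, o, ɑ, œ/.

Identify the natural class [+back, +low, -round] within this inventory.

Checking each segment against [+back], [+low], [-round]: /ɑ/ (low back unrounded vowel) satisfies every feature; every other segment in the inventory fails at least one.

ɑ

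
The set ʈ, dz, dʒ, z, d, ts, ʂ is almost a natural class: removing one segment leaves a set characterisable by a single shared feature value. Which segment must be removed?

/z, dz, ʈ, ʂ, ts, d/ are all [−distributed], but /dʒ/ (voiced postalveolar affricate) is [+distributed]. No other single segment can be removed to leave a set sharing one feature value that the removed segment lacks, so /dʒ/ is the odd one out.

dʒ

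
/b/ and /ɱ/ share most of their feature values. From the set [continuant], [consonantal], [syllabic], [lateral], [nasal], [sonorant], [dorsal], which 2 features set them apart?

[sonorant], [nasal]

The two segments share [-continuant], [+consonantal], [-syllabic], [-lateral], [-dorsal]. The only features from the list on which they differ: /b/ is [-sonorant] while /ɱ/ is [+sonorant]; /b/ is [-nasal] while /ɱ/ is [+nasal].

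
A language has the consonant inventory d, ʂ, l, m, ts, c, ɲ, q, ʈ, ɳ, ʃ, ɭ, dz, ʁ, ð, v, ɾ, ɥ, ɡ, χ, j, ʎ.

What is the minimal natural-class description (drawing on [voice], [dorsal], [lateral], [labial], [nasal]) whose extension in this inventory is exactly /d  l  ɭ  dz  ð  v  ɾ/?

The class [+voice], [−nasal], [−dorsal] has exactly /d, l, ɭ, dz, ð, v, ɾ/ as its extension in this inventory. No smaller conjunction from the listed features achieves this: [−nasal, −dorsal] alone would also admit /ʂ, ts, ʈ, ʃ/; [+voice, −dorsal] alone would also admit /m, ɳ/; [+voice, −nasal] alone would also admit /ʁ, ɥ, ɡ, j, …/; and checking the remaining two-feature bundles turns up none with this extension.

[+voice, −nasal, −dorsal]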